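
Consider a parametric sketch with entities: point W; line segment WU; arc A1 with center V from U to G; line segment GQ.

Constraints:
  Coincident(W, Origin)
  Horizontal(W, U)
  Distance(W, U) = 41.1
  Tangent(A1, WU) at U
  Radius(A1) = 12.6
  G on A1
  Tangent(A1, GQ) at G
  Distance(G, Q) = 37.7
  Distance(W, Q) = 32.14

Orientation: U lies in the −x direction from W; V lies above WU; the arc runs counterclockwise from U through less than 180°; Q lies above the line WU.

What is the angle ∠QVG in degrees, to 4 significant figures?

71.52°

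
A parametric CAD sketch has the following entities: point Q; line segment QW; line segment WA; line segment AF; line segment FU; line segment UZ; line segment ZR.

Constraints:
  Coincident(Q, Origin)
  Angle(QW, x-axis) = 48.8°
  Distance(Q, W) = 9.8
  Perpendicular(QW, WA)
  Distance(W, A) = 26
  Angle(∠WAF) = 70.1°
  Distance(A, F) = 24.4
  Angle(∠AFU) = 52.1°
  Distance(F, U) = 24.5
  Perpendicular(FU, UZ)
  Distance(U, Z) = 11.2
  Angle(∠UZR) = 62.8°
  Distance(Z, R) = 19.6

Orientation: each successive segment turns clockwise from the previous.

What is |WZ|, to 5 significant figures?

14.608

Q is at the origin; QW runs at 48.8° with length 9.8, so W = (6.4552, 7.3737). The perpendicularity gives WA at right angles to QW, so WA runs at -41.200°; with |WA| = 26.0, A = (26.018, -9.7523). ∠WAF = 70.1° gives AF at -151.10° from the x-axis; with |AF| = 24.4, F = (4.6566, -21.544). ∠AFU = 52.1° gives FU at 81.000° from the x-axis; with |FU| = 24.5, U = (8.4893, 2.6540). FU ⟂ UZ, so UZ runs at -9.0000°; with |UZ| = 11.2, Z = (19.551, 0.90195). Then |WZ| = |Z − W| = 14.608.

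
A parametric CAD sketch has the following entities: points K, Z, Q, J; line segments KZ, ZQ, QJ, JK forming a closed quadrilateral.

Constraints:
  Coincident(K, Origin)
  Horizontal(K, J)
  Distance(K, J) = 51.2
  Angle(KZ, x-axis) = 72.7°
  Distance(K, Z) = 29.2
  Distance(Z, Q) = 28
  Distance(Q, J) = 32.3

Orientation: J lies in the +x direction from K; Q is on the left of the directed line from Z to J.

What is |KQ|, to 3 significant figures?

46.7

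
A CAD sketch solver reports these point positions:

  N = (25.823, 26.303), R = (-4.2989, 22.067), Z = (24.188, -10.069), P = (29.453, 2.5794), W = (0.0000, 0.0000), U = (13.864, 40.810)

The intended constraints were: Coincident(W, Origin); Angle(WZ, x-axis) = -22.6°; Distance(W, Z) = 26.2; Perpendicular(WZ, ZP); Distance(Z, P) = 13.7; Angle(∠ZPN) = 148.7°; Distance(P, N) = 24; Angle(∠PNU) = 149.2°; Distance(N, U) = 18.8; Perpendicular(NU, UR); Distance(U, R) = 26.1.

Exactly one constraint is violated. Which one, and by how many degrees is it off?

Perpendicular(NU, UR) — off by 6.40°.

W = (0.00, 0.00) ✓; WZ at -22.60° ✓; |WZ| = 26.20 ✓; ∠(WZ, ZP) = 90.00° ✓; |ZP| = 13.70 ✓; ∠ZPN = 148.7° ✓; |PN| = 24.00 ✓; ∠PNU = 149.2° ✓; |NU| = 18.80 ✓; ∠(NU, UR) = 96.40° ✗; |UR| = 26.10 ✓.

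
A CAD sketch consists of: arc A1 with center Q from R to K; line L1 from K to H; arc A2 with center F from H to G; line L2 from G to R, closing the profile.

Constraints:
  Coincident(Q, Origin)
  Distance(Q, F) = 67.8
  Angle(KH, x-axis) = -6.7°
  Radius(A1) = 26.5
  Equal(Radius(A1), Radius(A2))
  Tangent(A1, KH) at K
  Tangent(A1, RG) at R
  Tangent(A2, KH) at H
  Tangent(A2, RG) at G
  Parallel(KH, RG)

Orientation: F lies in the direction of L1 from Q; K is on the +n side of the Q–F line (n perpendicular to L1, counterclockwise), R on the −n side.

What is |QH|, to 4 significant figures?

72.79

Tangency of A1 to both parallel lines with radius 26.5 puts K and R at Q ± 26.5·n: K = (3.092, 26.32), R = (-3.092, -26.32). Equal radii place H and G the same way about F: H = F + 26.5·n = (70.43, 18.41), G = F − 26.5·n = (64.25, -34.23). Then |QH| = |H − Q| = 72.79.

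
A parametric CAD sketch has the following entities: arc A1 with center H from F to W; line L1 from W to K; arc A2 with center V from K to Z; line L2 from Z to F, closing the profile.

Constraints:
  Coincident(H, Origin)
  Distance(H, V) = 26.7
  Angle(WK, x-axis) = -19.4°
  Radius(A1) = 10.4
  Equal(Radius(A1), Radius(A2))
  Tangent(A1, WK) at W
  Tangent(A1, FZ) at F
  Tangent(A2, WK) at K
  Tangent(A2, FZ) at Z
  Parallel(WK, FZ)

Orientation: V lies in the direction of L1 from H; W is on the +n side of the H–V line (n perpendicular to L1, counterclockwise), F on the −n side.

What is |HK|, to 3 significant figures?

28.7

The slot axis is L1's direction at -19.4°, so u = (cos -19.4°, sin -19.4°) = (0.943, -0.332) and n = (−sin -19.4°, cos -19.4°) = (0.332, 0.943). H is at the origin and V lies 26.7 along u from H, so V = 26.7·u = (25.2, -8.87). Tangency of A1 to both parallel lines with radius 10.4 puts W and F at H ± 10.4·n: W = (3.45, 9.81), F = (-3.45, -9.81). Equal radii place K and Z the same way about V: K = V + 10.4·n = (28.6, 0.941), Z = V − 10.4·n = (21.7, -18.7). Then |HK| = |K − H| = 28.7.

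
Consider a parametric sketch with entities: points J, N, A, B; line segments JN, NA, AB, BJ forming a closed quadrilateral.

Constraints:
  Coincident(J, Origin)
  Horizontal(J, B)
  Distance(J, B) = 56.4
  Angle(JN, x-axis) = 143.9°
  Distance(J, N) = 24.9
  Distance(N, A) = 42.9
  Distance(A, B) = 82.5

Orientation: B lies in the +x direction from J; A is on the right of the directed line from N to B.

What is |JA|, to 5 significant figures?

35.248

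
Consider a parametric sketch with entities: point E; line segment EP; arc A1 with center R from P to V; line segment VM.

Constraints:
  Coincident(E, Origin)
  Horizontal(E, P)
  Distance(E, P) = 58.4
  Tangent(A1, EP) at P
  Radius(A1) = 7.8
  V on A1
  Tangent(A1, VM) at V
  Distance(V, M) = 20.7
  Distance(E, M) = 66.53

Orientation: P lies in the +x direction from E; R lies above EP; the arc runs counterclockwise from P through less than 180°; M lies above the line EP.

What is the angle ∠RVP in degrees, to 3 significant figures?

36.0°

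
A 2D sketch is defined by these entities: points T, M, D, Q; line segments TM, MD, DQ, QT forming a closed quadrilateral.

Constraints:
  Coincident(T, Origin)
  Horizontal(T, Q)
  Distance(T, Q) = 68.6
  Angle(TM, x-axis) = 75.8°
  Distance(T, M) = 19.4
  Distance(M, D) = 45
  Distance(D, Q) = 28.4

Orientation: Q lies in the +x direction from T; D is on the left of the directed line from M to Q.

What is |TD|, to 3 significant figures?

54.0

Checks: |TQ| = 68.60 ✓; |TM| = 19.40 ✓; |MD| = 45.00 ✓; |DQ| = 28.40 ✓.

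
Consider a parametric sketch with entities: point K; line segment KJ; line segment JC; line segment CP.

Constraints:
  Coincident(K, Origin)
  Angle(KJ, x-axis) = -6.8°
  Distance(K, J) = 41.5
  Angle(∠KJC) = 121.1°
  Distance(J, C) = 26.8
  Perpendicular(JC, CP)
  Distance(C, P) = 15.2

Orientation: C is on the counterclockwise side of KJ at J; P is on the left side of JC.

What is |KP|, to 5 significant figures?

52.347

K is at the origin; KJ runs at -6.8° with length 41.5, so J = 41.5·(cos -6.8°, sin -6.8°) = (41.208, -4.9138). ∠KJC = 121.1°, so JC runs at -6.8° + (180° − 121.1°) = 52.100° from the x-axis; with |JC| = 26.8, C = J + 26.8·(cos 52.100°, sin 52.100°) = (57.671, 16.234). JC is perpendicular to CP; with |CP| = 15.2 on the left of JC, P = C + 15.2·(-0.78908, 0.61429) = (45.677, 25.571). Then |KP| = |P − K| = 52.347.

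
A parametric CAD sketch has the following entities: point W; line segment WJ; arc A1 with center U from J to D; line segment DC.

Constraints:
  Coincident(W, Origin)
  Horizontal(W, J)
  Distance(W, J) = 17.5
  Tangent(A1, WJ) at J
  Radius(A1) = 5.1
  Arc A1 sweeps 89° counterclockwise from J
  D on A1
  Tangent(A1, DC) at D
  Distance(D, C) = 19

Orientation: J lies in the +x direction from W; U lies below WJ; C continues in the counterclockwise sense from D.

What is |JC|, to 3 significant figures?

24.6

On A1, J sits at bearing 90° from U; an 89° counterclockwise sweep puts D at bearing 179°, so D = U + 5.1·(cos 179°, sin 179°) = (12.4, -5.01). The tangent condition forces UD to be normal to DC, so DC runs along (−sin 179°, cos 179°); with |DC| = 19.0, C = (12.1, -24.0). Then |JC| = |C − J| = 24.6.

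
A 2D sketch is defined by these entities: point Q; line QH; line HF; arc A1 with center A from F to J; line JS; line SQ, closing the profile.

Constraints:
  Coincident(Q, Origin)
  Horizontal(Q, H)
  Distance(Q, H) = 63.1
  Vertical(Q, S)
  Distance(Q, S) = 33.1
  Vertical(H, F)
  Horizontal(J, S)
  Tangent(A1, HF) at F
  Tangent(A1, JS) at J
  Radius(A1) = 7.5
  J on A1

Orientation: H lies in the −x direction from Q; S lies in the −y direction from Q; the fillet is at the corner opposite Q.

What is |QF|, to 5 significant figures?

68.095

The virtual corner opposite Q is at (-63.100, -33.100). Since A1 is tangent to HF there, AF ⟂ HF and since A1 is tangent to JS there, AJ ⟂ JS, with radius 7.5, so the center A sits 7.5 in from both sides at A = (-55.600, -25.600). That places the tangent points at F = (-63.100, -25.600) on HF and J = (-55.600, -33.100) on JS. Then |QF| = |F − Q| = 68.095.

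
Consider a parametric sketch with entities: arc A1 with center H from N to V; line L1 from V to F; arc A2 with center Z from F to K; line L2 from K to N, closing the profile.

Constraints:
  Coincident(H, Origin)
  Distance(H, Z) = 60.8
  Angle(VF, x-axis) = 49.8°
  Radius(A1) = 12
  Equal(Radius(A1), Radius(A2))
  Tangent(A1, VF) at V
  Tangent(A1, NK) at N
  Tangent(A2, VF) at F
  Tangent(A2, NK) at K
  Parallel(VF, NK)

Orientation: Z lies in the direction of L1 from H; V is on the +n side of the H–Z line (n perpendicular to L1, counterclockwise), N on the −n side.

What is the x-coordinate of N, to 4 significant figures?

9.166

The slot axis is L1's direction at 49.8°, so u = (cos 49.8°, sin 49.8°) = (0.6455, 0.7638) and n = (−sin 49.8°, cos 49.8°) = (-0.7638, 0.6455). H is at the origin and Z lies 60.8 along u from H, so Z = 60.8·u = (39.24, 46.44). Tangency of A1 to both parallel lines with radius 12.0 puts V and N at H ± 12.0·n: V = (-9.166, 7.745), N = (9.166, -7.745). So N.x = 9.166.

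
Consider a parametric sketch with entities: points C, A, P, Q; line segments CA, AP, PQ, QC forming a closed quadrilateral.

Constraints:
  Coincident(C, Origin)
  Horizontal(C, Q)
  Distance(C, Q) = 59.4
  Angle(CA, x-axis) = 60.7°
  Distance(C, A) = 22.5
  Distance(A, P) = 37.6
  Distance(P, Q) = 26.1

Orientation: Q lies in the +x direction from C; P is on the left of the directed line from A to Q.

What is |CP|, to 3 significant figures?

53.9

Checks: |AP| = 37.60 ✓; |PQ| = 26.10 ✓.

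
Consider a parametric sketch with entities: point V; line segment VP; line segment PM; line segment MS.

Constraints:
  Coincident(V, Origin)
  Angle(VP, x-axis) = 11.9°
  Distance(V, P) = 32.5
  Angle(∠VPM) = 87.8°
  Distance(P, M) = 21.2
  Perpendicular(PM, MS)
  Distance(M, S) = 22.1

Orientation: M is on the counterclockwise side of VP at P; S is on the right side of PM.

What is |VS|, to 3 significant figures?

58.1

V is at the origin; VP runs at 11.9° with length 32.5, so P = 32.5·(cos 11.9°, sin 11.9°) = (31.8, 6.70). ∠VPM = 87.8°, so PM runs at 11.9° + (180° − 87.8°) = 104° from the x-axis; with |PM| = 21.2, M = P + 21.2·(cos 104°, sin 104°) = (26.6, 27.3). The perpendicularity gives MS at right angles to PM; with |MS| = 22.1 on the right of PM, S = M + 22.1·(0.970, 0.244) = (48.1, 32.6). Then |VS| = |S − V| = 58.1.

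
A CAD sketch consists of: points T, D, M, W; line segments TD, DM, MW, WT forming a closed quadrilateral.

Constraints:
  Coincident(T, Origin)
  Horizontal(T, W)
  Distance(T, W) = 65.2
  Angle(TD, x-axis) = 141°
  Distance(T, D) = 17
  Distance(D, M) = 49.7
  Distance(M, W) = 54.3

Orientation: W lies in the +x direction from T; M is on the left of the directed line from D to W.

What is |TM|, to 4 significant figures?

47.86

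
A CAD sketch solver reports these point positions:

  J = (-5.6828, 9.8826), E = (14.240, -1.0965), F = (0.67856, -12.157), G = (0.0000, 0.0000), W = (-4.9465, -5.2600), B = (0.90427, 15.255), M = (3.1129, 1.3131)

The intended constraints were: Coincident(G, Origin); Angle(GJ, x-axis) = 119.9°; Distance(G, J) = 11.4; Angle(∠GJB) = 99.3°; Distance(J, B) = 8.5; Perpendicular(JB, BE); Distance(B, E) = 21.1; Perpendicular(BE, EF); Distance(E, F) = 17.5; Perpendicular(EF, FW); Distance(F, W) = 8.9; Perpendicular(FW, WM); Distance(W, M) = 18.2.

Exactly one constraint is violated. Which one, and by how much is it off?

Distance(W, M) = 18.2 — off by 7.80.

G = (0.00, 0.00) ✓; GJ at 119.9° ✓; |GJ| = 11.40 ✓; ∠GJB = 99.30° ✓; |JB| = 8.500 ✓; ∠(JB, BE) = 90.00° ✓; |BE| = 21.10 ✓; ∠(BE, EF) = 90.00° ✓; |EF| = 17.50 ✓; ∠(EF, FW) = 90.00° ✓; |FW| = 8.900 ✓; ∠(FW, WM) = 90.00° ✓; |WM| = 10.40 ✗.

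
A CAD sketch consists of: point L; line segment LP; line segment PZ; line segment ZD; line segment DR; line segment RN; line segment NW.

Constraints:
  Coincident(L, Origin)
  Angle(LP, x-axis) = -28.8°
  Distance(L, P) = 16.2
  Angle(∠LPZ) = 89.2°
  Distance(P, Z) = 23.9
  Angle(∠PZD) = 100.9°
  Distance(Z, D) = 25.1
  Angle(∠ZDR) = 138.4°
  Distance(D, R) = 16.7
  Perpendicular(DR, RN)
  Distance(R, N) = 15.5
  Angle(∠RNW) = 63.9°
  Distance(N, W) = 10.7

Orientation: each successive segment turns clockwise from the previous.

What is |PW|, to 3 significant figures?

29.7

L is at the origin; LP runs at -28.8° with length 16.2, so P = (14.2, -7.80). ∠LPZ = 89.2° gives PZ at -120° from the x-axis; with |PZ| = 23.9, Z = (2.39, -28.6). ∠PZD = 100.9° gives ZD at 161° from the x-axis; with |ZD| = 25.1, D = (-21.4, -20.5). ∠ZDR = 138.4° gives DR at 120° from the x-axis; with |DR| = 16.7, R = (-29.7, -6.03). The perpendicularity gives RN at right angles to DR, so RN runs at 29.7°; with |RN| = 15.5, N = (-16.2, 1.65). ∠RNW = 63.9° gives NW at -86.4° from the x-axis; with |NW| = 10.7, W = (-15.5, -9.03). Then |PW| = |W − P| = 29.7.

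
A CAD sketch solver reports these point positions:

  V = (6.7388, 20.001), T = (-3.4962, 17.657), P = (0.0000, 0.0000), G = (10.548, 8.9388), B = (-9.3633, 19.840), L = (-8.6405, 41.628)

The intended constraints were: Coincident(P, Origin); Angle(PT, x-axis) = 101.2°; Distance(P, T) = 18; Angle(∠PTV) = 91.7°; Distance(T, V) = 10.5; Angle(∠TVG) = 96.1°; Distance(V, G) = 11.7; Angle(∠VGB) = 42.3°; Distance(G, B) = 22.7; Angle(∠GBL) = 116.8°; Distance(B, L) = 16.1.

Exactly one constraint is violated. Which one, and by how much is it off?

Distance(B, L) = 16.1 — off by 5.70.

P = (0.00, 0.00) ✓; PT at 101.2° ✓; |PT| = 18.00 ✓; ∠PTV = 91.70° ✓; |TV| = 10.50 ✓; ∠TVG = 96.10° ✓; |VG| = 11.70 ✓; ∠VGB = 42.30° ✓; |GB| = 22.70 ✓; ∠GBL = 116.8° ✓; |BL| = 21.80 ✗.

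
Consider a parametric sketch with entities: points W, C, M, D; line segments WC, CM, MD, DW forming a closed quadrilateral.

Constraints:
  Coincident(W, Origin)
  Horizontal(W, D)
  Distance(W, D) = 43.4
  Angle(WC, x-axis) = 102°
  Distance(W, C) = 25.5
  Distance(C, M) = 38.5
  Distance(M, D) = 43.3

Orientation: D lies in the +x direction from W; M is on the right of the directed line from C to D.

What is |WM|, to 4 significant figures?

13.01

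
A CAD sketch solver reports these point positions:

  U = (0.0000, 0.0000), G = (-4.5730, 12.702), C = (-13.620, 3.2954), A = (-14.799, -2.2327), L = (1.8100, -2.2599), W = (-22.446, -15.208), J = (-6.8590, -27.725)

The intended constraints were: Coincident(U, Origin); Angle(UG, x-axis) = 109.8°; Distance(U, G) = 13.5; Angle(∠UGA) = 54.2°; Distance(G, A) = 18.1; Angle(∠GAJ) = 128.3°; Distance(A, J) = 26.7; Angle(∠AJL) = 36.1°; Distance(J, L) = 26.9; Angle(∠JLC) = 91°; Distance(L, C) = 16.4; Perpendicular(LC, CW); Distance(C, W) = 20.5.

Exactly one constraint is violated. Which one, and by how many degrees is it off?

Perpendicular(LC, CW) — off by 5.70°.

U = (0.00, 0.00) ✓; UG at 109.8° ✓; |UG| = 13.50 ✓; ∠UGA = 54.20° ✓; |GA| = 18.10 ✓; ∠GAJ = 128.3° ✓; |AJ| = 26.70 ✓; ∠AJL = 36.10° ✓; |JL| = 26.90 ✓; ∠JLC = 91.00° ✓; |LC| = 16.40 ✓; ∠(LC, CW) = 84.30° ✗; |CW| = 20.50 ✓.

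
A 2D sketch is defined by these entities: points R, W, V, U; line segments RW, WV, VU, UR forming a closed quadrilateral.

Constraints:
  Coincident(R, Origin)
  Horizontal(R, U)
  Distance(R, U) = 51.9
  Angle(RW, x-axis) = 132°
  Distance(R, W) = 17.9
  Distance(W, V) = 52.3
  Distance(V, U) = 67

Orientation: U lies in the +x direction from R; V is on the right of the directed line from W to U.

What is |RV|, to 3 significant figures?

38.4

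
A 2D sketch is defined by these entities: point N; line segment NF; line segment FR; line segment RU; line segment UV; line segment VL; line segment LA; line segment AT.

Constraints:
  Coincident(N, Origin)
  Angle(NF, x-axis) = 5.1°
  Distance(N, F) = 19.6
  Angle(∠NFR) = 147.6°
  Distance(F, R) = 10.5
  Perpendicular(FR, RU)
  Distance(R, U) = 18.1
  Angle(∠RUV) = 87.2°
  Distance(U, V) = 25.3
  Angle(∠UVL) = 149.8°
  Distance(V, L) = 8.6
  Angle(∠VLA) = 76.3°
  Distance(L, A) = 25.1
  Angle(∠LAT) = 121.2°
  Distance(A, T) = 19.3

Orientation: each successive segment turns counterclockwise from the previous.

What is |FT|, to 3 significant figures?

14.9

N is at the origin; NF runs at 5.1° with length 19.6, so F = (19.5, 1.74). ∠NFR = 147.6° gives FR at 37.5° from the x-axis; with |FR| = 10.5, R = (27.9, 8.13). FR is perpendicular to RU, so RU runs at 128°; with |RU| = 18.1, U = (16.8, 22.5). ∠RUV = 87.2° gives UV at -140° from the x-axis; with |UV| = 25.3, V = (-2.46, 6.13). ∠UVL = 149.8° gives VL at -110° from the x-axis; with |VL| = 8.6, L = (-5.33, -1.98). ∠VLA = 76.3° gives LA at -5.80° from the x-axis; with |LA| = 25.1, A = (19.6, -4.51). ∠LAT = 121.2° gives AT at 53.0° from the x-axis; with |AT| = 19.3, T = (31.3, 10.9). Then |FT| = |T − F| = 14.9.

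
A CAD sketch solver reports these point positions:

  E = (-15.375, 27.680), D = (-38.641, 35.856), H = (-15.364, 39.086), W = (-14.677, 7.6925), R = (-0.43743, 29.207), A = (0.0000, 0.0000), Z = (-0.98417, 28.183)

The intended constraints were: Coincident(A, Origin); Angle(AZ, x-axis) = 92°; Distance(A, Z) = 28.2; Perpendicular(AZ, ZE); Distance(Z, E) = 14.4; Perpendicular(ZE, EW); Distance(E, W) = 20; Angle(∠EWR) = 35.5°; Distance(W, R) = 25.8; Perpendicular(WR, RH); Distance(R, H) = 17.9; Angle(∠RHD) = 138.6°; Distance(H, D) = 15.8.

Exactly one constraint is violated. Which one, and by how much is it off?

Distance(H, D) = 15.8 — off by 7.70.

A = (0.00, 0.00) ✓; AZ at 92.00° ✓; |AZ| = 28.20 ✓; ∠(AZ, ZE) = 90.00° ✓; |ZE| = 14.40 ✓; ∠(ZE, EW) = 90.00° ✓; |EW| = 20.00 ✓; ∠EWR = 35.50° ✓; |WR| = 25.80 ✓; ∠(WR, RH) = 90.00° ✓; |RH| = 17.90 ✓; ∠RHD = 138.6° ✓; |HD| = 23.50 ✗.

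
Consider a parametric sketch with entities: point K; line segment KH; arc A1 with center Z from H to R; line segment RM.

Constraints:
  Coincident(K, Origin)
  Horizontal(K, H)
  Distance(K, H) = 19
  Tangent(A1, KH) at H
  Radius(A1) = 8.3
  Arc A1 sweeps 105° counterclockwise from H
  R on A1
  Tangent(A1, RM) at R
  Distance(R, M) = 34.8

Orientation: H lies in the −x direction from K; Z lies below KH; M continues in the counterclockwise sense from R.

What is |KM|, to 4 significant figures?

47.60

On A1, H sits at bearing 90° from Z; a 105° counterclockwise sweep puts R at bearing 195°, so R = Z + 8.3·(cos 195°, sin 195°) = (-27.02, -10.45). Tangency of A1 to RM means the radius ZR is perpendicular to RM, so RM runs along (−sin 195°, cos 195°); with |RM| = 34.8, M = (-18.01, -44.06). Then |KM| = |M − K| = 47.60.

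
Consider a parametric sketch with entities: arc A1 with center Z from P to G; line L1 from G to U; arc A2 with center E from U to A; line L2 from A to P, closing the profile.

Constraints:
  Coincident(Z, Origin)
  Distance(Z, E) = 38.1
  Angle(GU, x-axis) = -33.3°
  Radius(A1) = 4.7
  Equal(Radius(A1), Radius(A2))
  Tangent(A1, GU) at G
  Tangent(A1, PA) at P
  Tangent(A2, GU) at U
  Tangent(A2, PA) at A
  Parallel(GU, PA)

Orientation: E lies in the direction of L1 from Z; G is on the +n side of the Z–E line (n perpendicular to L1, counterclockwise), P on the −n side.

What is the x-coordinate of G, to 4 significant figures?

2.580

The slot axis is L1's direction at -33.3°, so u = (cos -33.3°, sin -33.3°) = (0.8358, -0.5490) and n = (−sin -33.3°, cos -33.3°) = (0.5490, 0.8358). Z is at the origin and E lies 38.1 along u from Z, so E = 38.1·u = (31.84, -20.92). Tangency of A1 to both parallel lines with radius 4.7 puts G and P at Z ± 4.7·n: G = (2.580, 3.928), P = (-2.580, -3.928). So G.x = 2.580.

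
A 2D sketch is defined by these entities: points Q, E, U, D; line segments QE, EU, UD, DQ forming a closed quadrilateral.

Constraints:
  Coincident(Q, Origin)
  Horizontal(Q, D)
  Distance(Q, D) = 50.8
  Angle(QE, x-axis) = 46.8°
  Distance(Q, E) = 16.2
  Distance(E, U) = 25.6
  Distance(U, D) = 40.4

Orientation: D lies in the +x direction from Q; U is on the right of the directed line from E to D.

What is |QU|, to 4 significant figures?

18.78

Checks: |EU| = 25.60 ✓; |UD| = 40.40 ✓.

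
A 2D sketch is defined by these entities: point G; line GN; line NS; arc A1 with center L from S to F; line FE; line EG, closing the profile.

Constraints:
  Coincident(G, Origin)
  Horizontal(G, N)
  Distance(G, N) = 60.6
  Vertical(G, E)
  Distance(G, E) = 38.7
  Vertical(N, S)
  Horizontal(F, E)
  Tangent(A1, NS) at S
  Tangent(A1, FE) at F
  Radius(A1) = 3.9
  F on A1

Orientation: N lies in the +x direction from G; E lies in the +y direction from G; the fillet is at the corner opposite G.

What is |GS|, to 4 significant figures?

69.88

G is at the origin; G and N share the same y with |GN| = 60.6 and N on the +x side, so N = (60.60, 0.000). GE is vertical with |GE| = 38.7 and E on the +y side, so E = (0.000, 38.70). The virtual corner opposite G is at (60.60, 38.70). Tangency of A1 to NS means the radius LS is perpendicular to NS and since A1 is tangent to FE there, LF ⟂ FE, with radius 3.9, so the center L sits 3.9 in from both sides at L = (56.70, 34.80). That places the tangent points at S = (60.60, 34.80) on NS and F = (56.70, 38.70) on FE. Then |GS| = |S − G| = 69.88.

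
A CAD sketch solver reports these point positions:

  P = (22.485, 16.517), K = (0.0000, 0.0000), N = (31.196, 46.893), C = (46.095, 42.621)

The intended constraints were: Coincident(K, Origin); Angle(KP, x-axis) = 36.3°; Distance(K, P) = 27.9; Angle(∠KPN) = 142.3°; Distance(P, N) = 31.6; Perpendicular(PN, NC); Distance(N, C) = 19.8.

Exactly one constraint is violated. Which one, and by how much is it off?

Distance(N, C) = 19.8 — off by 4.30.

K = (0.00, 0.00) ✓; KP at 36.30° ✓; |KP| = 27.90 ✓; ∠KPN = 142.3° ✓; |PN| = 31.60 ✓; ∠(PN, NC) = 90.00° ✓; |NC| = 15.50 ✗.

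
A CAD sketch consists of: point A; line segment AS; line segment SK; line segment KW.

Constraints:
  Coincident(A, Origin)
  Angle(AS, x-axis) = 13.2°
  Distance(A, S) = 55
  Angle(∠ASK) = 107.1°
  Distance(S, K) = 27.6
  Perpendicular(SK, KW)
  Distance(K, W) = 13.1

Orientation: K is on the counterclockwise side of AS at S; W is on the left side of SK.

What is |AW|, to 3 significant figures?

58.9

∠ASK = 107.1°, so SK runs at 13.2° + (180° − 107.1°) = 86.1° from the x-axis; with |SK| = 27.6, K = S + 27.6·(cos 86.1°, sin 86.1°) = (55.4, 40.1). The perpendicularity gives KW at right angles to SK; with |KW| = 13.1 on the left of SK, W = K + 13.1·(-0.998, 0.0680) = (42.4, 41.0). Then |AW| = |W − A| = 58.9.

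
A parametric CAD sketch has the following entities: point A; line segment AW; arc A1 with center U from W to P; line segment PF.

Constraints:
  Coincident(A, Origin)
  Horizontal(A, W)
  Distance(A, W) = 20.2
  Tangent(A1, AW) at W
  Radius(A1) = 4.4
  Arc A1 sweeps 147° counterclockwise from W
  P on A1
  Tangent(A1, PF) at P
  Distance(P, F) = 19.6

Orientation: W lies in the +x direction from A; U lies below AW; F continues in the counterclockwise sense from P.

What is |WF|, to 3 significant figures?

23.4

A is at the origin; A and W share the same y with |AW| = 20.2 and W on the +x side, so W = (20.2, 0.00). A1 meets AW tangentially, so UW is at right angles to AW, so U = W + (0, -4.4) = (20.2, -4.40). On A1, W sits at bearing 90° from U; a 147° counterclockwise sweep puts P at bearing 237°, so P = U + 4.4·(cos 237°, sin 237°) = (17.8, -8.09). A1 meets PF tangentially, so UP is at right angles to PF, so PF runs along (−sin 237°, cos 237°); with |PF| = 19.6, F = (34.2, -18.8). Then |WF| = |F − W| = 23.4.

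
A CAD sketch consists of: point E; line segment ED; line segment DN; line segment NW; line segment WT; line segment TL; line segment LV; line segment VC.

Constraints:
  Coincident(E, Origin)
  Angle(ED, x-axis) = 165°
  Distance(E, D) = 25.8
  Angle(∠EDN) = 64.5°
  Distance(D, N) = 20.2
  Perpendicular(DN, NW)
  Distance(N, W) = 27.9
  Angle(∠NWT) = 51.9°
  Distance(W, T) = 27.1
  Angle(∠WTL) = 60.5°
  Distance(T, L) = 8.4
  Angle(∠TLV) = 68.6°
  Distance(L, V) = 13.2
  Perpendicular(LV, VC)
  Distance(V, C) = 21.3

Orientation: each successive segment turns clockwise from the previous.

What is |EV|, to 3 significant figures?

4.73

∠WTL = 60.5° gives TL at 71.9° from the x-axis; with |TL| = 8.4, L = (-14.5, 6.55). ∠TLV = 68.6° gives LV at -39.5° from the x-axis; with |LV| = 13.2, V = (-4.36, -1.85). Then |EV| = |V − E| = 4.73.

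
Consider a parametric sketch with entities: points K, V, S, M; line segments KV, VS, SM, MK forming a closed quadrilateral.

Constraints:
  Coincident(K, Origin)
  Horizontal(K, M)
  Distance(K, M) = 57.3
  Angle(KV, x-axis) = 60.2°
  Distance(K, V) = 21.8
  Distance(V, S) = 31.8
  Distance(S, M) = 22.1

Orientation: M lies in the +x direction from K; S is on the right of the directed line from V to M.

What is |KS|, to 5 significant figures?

35.278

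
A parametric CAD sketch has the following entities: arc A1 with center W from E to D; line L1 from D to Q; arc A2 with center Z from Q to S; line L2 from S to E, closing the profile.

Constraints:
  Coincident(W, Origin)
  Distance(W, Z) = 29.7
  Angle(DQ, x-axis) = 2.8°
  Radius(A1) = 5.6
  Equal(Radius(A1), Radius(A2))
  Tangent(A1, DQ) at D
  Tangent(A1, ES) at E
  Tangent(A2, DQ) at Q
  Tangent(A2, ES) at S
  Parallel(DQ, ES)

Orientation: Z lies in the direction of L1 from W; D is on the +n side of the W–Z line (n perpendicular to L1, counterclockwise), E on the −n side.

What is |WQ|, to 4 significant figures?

30.22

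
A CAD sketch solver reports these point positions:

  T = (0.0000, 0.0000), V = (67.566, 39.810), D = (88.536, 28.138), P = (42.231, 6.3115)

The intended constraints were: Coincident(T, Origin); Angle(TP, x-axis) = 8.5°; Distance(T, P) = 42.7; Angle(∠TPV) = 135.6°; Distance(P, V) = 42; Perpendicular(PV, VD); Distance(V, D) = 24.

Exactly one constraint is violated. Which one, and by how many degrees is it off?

Perpendicular(PV, VD) — off by 8.00°.

T = (0.00, 0.00) ✓; TP at 8.500° ✓; |TP| = 42.70 ✓; ∠TPV = 135.6° ✓; |PV| = 42.00 ✓; ∠(PV, VD) = 82.00° ✗; |VD| = 24.00 ✓.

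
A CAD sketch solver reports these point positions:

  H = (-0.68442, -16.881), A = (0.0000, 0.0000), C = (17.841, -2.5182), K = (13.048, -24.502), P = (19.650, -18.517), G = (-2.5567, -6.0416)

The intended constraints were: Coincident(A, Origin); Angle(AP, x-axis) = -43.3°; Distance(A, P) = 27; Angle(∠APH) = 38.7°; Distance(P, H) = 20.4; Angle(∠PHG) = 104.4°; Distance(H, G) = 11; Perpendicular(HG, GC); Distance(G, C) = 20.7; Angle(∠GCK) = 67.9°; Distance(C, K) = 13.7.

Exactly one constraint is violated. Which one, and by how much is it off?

Distance(C, K) = 13.7 — off by 8.80.

A = (0.00, 0.00) ✓; AP at -43.30° ✓; |AP| = 27.00 ✓; ∠APH = 38.70° ✓; |PH| = 20.40 ✓; ∠PHG = 104.4° ✓; |HG| = 11.00 ✓; ∠(HG, GC) = 90.00° ✓; |GC| = 20.70 ✓; ∠GCK = 67.90° ✓; |CK| = 22.50 ✗.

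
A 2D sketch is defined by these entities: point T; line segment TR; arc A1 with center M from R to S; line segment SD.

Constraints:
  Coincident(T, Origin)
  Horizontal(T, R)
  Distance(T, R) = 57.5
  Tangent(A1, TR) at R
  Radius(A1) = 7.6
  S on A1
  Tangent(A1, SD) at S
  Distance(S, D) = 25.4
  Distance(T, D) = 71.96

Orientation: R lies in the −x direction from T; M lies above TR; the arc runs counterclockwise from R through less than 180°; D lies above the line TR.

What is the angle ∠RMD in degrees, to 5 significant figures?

166.35°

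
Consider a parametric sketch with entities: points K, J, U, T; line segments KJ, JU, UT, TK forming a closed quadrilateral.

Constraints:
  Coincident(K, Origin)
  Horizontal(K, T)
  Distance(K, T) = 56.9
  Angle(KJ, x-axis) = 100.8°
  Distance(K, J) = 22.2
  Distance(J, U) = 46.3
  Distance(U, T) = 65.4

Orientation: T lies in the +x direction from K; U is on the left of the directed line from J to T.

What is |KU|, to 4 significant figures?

62.77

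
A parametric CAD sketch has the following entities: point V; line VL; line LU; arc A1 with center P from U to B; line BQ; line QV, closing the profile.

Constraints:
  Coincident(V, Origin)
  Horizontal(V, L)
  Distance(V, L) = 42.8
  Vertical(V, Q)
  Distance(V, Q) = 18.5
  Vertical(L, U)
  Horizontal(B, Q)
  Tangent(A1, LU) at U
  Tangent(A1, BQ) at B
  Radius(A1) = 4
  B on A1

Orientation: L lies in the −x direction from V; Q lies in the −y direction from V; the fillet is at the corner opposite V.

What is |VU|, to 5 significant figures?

45.189

V is at the origin; VL is horizontal with |VL| = 42.8 and L on the −x side, so L = (-42.800, 0.0000). VQ is vertical with |VQ| = 18.5 and Q on the −y side, so Q = (0.0000, -18.500). The virtual corner opposite V is at (-42.800, -18.500). Tangency of A1 to LU means the radius PU is perpendicular to LU and A1 meets BQ tangentially, so PB is at right angles to BQ, with radius 4.0, so the center P sits 4.0 in from both sides at P = (-38.800, -14.500). That places the tangent points at U = (-42.800, -14.500) on LU and B = (-38.800, -18.500) on BQ. Then |VU| = |U − V| = 45.189.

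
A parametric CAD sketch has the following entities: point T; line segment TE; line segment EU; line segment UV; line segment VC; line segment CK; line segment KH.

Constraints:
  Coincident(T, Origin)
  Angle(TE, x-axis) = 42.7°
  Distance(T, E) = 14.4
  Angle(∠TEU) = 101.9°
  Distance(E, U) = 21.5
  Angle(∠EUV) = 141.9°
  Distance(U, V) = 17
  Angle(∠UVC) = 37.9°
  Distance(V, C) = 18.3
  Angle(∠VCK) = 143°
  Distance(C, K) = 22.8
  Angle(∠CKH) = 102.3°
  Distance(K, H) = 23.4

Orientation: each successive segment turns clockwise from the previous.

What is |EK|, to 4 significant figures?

3.713

T is at the origin; TE runs at 42.7° with length 14.4, so E = (10.58, 9.765). ∠TEU = 101.9° gives EU at -35.40° from the x-axis; with |EU| = 21.5, U = (28.11, -2.689). ∠EUV = 141.9° gives UV at -73.50° from the x-axis; with |UV| = 17.0, V = (32.94, -18.99). ∠UVC = 37.9° gives VC at 144.4° from the x-axis; with |VC| = 18.3, C = (18.06, -8.336). ∠VCK = 143.0° gives CK at 107.4° from the x-axis; with |CK| = 22.8, K = (11.24, 13.42). Then |EK| = |K − E| = 3.713.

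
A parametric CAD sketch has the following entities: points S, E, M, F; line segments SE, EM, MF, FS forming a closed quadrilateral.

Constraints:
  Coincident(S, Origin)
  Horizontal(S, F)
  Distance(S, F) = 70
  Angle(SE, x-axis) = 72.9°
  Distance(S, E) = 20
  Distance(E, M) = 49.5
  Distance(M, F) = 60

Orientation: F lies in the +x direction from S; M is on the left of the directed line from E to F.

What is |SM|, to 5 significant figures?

67.609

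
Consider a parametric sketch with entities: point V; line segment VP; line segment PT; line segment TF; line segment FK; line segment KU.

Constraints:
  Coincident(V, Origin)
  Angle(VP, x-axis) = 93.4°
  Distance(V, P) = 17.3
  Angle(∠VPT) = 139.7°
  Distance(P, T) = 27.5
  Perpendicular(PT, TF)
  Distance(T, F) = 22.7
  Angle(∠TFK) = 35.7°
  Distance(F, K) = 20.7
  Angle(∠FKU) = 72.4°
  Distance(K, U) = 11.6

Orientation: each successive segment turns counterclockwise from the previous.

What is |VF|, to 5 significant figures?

42.291

V is at the origin; VP runs at 93.4° with length 17.3, so P = (-1.0260, 17.270). ∠VPT = 139.7° gives PT at 133.70° from the x-axis; with |PT| = 27.5, T = (-20.025, 37.151). The perpendicularity gives TF at right angles to PT, so TF runs at -136.30°; with |TF| = 22.7, F = (-36.437, 21.468). Then |VF| = |F − V| = 42.291.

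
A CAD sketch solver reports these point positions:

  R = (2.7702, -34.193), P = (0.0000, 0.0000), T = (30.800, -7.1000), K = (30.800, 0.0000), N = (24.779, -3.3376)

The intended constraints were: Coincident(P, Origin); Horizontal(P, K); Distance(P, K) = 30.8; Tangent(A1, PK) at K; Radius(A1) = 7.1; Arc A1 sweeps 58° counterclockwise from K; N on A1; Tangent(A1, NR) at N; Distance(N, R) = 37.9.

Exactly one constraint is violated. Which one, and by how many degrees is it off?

Tangent(A1, NR) at N — off by 3.50°.

P = (0.00, 0.00) ✓; P.y = 0.00, K.y = 0.00 ✓; |PK| = 30.80 ✓; ∠(TK, KP) = 90.00° ✓; |TK| = 7.100 ✓; bearing(T→N) − bearing(T→K) = 58.00° ✓; |TN| = 7.100 ✓; ∠(TN, NR) = 93.50° ✗; |NR| = 37.90 ✓.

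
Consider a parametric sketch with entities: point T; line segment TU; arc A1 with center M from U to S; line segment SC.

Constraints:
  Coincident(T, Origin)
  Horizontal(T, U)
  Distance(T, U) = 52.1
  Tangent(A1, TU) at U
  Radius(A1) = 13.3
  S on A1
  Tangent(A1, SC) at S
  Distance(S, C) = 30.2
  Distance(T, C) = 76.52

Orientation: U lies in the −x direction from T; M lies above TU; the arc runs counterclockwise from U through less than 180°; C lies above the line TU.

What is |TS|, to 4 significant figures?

47.55

Checks: T = (0.00, 0.00) ✓; |MS| = 13.30 ✓; ∠(MS, SC) = 90.00° ✓; |SC| = 30.20 ✓; |TC| = 76.52 ✓.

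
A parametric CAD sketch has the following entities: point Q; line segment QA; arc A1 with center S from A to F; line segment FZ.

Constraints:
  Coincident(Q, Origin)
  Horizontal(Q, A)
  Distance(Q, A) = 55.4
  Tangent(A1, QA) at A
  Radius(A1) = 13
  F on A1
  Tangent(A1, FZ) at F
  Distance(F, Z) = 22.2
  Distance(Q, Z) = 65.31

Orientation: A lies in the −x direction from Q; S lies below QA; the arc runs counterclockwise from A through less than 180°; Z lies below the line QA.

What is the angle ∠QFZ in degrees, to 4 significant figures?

71.07°

Checks: |SF| = 13.00 ✓; ∠(SF, FZ) = 90.00° ✓; |FZ| = 22.20 ✓; |QZ| = 65.31 ✓.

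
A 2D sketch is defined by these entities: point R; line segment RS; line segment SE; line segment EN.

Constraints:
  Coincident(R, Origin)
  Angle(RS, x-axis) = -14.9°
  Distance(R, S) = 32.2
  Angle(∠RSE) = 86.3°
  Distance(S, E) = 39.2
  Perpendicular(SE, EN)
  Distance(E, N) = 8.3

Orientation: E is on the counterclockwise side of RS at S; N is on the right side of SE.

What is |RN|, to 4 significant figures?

54.89

R is at the origin; RS runs at -14.9° with length 32.2, so S = 32.2·(cos -14.9°, sin -14.9°) = (31.12, -8.280). ∠RSE = 86.3°, so SE runs at -14.9° + (180° − 86.3°) = 78.80° from the x-axis; with |SE| = 39.2, E = S + 39.2·(cos 78.80°, sin 78.80°) = (38.73, 30.17). SE is perpendicular to EN; with |EN| = 8.3 on the right of SE, N = E + 8.3·(0.9810, -0.1942) = (46.87, 28.56). Then |RN| = |N − R| = 54.89.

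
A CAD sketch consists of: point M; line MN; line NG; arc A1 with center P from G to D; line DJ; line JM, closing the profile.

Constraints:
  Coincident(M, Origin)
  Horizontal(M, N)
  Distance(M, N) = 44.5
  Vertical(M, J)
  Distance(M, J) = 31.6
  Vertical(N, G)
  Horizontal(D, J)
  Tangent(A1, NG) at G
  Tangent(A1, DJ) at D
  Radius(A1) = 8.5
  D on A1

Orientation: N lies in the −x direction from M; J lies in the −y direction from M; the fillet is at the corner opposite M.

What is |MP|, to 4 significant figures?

42.77

M is at the origin; MN is horizontal with |MN| = 44.5 and N on the −x side, so N = (-44.50, 0.000). MJ is vertical with |MJ| = 31.6 and J on the −y side, so J = (0.000, -31.60). The virtual corner opposite M is at (-44.50, -31.60). The tangent condition forces PG to be normal to NG and A1 meets DJ tangentially, so PD is at right angles to DJ, with radius 8.5, so the center P sits 8.5 in from both sides at P = (-36.00, -23.10). Then |MP| = |P − M| = 42.77.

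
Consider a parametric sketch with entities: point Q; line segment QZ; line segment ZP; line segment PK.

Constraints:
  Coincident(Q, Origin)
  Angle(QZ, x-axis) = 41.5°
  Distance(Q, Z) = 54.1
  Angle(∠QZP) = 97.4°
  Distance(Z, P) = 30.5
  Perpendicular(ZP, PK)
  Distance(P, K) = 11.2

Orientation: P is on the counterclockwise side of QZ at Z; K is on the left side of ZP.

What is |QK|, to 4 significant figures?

56.62

∠QZP = 97.4°, so ZP runs at 41.5° + (180° − 97.4°) = 124.1° from the x-axis; with |ZP| = 30.5, P = Z + 30.5·(cos 124.1°, sin 124.1°) = (23.42, 61.10). ZP ⟂ PK; with |PK| = 11.2 on the left of ZP, K = P + 11.2·(-0.8281, -0.5606) = (14.14, 54.82). Then |QK| = |K − Q| = 56.62.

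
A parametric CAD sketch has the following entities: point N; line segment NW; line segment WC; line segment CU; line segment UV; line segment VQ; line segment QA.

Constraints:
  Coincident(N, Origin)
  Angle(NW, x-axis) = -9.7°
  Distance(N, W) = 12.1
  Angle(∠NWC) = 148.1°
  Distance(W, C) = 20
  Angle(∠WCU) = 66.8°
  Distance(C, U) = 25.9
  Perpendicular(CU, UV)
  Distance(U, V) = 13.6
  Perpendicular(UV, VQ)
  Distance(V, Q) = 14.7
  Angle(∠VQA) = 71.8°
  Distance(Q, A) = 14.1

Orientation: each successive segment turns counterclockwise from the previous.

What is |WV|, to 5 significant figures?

18.645

N is at the origin; NW runs at -9.7° with length 12.1, so W = (11.927, -2.0387). ∠NWC = 148.1° gives WC at 22.200° from the x-axis; with |WC| = 20.0, C = (30.444, 5.5181). ∠WCU = 66.8° gives CU at 135.40° from the x-axis; with |CU| = 25.9, U = (12.003, 23.704). CU is perpendicular to UV, so UV runs at -134.60°; with |UV| = 13.6, V = (2.4537, 14.020). Then |WV| = |V − W| = 18.645.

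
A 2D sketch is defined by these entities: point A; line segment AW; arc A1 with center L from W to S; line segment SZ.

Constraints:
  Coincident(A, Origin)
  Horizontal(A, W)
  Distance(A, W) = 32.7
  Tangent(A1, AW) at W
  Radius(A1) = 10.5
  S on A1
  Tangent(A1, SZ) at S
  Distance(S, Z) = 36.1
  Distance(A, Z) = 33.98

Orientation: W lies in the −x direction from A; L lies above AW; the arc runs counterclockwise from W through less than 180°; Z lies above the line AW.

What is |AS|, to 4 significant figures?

24.54

Checks: |LS| = 10.50 ✓; ∠(LS, SZ) = 90.00° ✓; |SZ| = 36.10 ✓; |AZ| = 33.98 ✓.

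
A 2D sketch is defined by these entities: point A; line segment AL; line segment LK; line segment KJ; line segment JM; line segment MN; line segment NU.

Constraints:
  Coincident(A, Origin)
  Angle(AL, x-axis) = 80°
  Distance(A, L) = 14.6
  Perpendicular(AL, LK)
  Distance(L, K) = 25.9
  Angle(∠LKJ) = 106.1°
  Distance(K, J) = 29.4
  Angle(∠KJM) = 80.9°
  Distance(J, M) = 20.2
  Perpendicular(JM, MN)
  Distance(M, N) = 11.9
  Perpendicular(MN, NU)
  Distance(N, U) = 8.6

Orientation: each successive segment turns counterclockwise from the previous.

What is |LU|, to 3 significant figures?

27.6

A is at the origin; AL runs at 80.0° with length 14.6, so L = (2.54, 14.4). AL ⟂ LK, so LK runs at 170°; with |LK| = 25.9, K = (-23.0, 18.9). ∠LKJ = 106.1° gives KJ at -116° from the x-axis; with |KJ| = 29.4, J = (-35.9, -7.53). ∠KJM = 80.9° gives JM at -17.0° from the x-axis; with |JM| = 20.2, M = (-16.6, -13.4). JM ⟂ MN, so MN runs at 73.0°; with |MN| = 11.9, N = (-13.1, -2.05). MN is perpendicular to NU, so NU runs at 163°; with |NU| = 8.6, U = (-21.3, 0.462). Then |LU| = |U − L| = 27.6.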